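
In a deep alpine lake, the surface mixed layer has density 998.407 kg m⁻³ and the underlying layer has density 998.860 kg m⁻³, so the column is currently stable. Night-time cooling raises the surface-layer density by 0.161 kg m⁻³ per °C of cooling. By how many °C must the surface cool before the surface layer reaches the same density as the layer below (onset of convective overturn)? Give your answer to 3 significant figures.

2.81 °C

Density deficit of the surface layer: 998.860 − 998.407 = 0.453 kg m⁻³.
Required change = 0.453 / 0.161 = 2.81 °C.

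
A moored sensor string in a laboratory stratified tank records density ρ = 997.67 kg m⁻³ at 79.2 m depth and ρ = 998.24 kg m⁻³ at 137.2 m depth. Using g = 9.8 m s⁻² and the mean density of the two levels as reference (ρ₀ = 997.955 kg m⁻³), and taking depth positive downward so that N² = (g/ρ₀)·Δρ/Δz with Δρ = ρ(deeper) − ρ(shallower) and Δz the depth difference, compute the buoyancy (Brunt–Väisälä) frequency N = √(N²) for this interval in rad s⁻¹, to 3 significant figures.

9.82 × 10⁻³ rad s⁻¹

Δρ = 998.24 − 997.67 = 0.57 kg m⁻³ over Δz = 137.2 − 79.2 = 58 m.
N² = (9.8/997.955) × (0.57/58) = 9.6508 × 10⁻⁵ s⁻².
N = √(9.6508 × 10⁻⁵) = 9.8238 × 10⁻³ rad s⁻¹ ≈ 9.82 × 10⁻³ rad s⁻¹.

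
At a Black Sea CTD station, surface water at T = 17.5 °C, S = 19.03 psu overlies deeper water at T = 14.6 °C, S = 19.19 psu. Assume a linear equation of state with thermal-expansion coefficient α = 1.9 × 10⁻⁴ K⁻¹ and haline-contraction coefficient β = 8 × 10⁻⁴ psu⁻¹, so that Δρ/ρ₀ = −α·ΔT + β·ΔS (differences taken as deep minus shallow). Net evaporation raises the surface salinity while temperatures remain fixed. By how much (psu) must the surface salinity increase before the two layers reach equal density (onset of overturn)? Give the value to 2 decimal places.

0.85 psu

Neutral buoyancy requires −α(T_deep − T_surf) + β(S_deep − S_surf′) = 0.
S_surf′ = S_deep − (α/β)·ΔT = 19.19 − (1.9 × 10⁻⁴/8 × 10⁻⁴)·(-2.9) = 19.8788 psu.
Increase required: 19.8788 − 19.03 = 0.8488 psu.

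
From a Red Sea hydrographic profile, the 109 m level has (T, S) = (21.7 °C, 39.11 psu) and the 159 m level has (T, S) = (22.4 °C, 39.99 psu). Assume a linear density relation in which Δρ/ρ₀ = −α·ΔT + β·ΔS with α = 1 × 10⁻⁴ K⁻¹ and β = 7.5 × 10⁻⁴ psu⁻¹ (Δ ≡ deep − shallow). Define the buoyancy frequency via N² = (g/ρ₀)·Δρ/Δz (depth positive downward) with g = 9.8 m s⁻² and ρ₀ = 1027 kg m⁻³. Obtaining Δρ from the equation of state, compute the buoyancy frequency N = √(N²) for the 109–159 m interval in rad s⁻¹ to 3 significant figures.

0.0108 rad s⁻¹

ΔT = +0.7 K, ΔS = +0.88 psu (deep − shallow).
Δρ/ρ₀ = −αΔT + βΔS = -7.00 × 10⁻⁵ + 6.60 × 10⁻⁴ = 5.90 × 10⁻⁴, so Δρ ≈ 0.6059 kg m⁻³.
N² = (g/ρ₀)·Δρ/Δz = g·(Δρ/ρ₀)/Δz = 9.8 × 5.90 × 10⁻⁴ / 50 = 1.1564 × 10⁻⁴ s⁻².
N = √(1.1564 × 10⁻⁴) = 0.010754 rad s⁻¹ ≈ 0.0108 rad s⁻¹.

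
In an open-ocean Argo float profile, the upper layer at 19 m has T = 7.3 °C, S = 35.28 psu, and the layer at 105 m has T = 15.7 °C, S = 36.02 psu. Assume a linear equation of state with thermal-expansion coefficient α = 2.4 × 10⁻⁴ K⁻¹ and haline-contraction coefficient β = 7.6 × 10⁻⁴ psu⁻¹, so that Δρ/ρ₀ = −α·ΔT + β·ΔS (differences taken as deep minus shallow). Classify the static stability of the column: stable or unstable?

ΔT = 15.7 − 7.3 = +8.4 K and ΔS = 36.02 − 35.28 = +0.74 psu (deep − shallow).
−αΔT = -2.016 × 10⁻³; βΔS = 5.624 × 10⁻⁴; sum Δρ/ρ₀ = -1.4536 × 10⁻³.
Δρ/ρ₀ < 0, so Δρ < 0: deeper water is lighter → statically unstable; the column would overturn.

unstable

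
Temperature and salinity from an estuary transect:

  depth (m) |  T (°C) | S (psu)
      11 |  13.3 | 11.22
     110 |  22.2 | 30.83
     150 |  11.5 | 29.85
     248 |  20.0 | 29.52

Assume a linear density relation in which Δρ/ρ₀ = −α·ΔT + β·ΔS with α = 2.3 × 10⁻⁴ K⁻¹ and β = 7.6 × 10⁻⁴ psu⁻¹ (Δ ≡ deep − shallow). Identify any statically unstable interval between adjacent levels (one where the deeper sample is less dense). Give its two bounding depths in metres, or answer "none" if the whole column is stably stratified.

Evaluate Δρ/ρ₀ = −αΔT + βΔS across each adjacent pair:
  11–110 m: −αΔT+βΔS = −(2.3 × 10⁻⁴)(+8.9)+(7.6 × 10⁻⁴)(+19.61) = 0.013 → stable
  110–150 m: −αΔT+βΔS = −(2.3 × 10⁻⁴)(-10.7)+(7.6 × 10⁻⁴)(-0.98) = 1.7 × 10⁻³ → stable
  150–248 m: −αΔT+βΔS = −(2.3 × 10⁻⁴)(+8.5)+(7.6 × 10⁻⁴)(-0.33) = -2.2 × 10⁻³ → UNSTABLE
The 150–248 m interval has Δρ < 0: lighter water underlies denser water.

150–248 m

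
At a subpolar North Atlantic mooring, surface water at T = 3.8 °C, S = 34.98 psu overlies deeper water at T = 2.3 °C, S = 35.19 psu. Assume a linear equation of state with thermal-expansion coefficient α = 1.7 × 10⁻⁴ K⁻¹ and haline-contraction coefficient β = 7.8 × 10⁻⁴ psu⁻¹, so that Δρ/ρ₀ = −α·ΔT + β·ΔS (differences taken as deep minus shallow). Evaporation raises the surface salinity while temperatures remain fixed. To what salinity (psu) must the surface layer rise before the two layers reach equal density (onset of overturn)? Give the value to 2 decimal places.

Neutral buoyancy requires −α(T_deep − T_surf) + β(S_deep − S_surf′) = 0.
S_surf′ = S_deep − (α/β)·ΔT = 35.19 − (1.7 × 10⁻⁴/7.8 × 10⁻⁴)·(-1.5) = 35.5169 psu.
Increase required: 35.5169 − 34.98 = 0.5369 psu.

35.52 psu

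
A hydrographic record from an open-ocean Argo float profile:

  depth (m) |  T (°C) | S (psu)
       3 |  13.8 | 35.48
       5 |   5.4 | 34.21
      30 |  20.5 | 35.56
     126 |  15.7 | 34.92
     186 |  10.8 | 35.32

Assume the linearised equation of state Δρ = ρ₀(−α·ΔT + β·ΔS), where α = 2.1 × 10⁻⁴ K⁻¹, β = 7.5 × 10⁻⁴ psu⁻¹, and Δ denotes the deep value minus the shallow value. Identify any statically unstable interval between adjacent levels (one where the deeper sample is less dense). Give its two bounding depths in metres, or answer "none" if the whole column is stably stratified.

Evaluate Δρ/ρ₀ = −αΔT + βΔS across each adjacent pair:
  3–5 m: −αΔT+βΔS = −(2.1 × 10⁻⁴)(-8.4)+(7.5 × 10⁻⁴)(-1.27) = 8.1 × 10⁻⁴ → stable
  5–30 m: −αΔT+βΔS = −(2.1 × 10⁻⁴)(+15.1)+(7.5 × 10⁻⁴)(+1.35) = -2.2 × 10⁻³ → UNSTABLE
  30–126 m: −αΔT+βΔS = −(2.1 × 10⁻⁴)(-4.8)+(7.5 × 10⁻⁴)(-0.64) = 5.3 × 10⁻⁴ → stable
  126–186 m: −αΔT+βΔS = −(2.1 × 10⁻⁴)(-4.9)+(7.5 × 10⁻⁴)(+0.40) = 1.3 × 10⁻³ → stable
The 5–30 m interval has Δρ < 0: lighter water underlies denser water.

5–30 m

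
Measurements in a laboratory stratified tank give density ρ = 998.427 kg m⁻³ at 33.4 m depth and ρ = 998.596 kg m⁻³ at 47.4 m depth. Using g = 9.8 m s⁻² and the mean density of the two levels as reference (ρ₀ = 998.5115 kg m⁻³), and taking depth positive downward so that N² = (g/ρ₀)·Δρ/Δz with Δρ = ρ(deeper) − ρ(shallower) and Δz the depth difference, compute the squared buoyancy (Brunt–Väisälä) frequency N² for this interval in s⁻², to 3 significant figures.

1.18 × 10⁻⁴ s⁻²

Δρ = 998.596 − 998.427 = 0.169 kg m⁻³ over Δz = 47.4 − 33.4 = 14 m.
N² = (9.8/998.5115) × (0.169/14) = 1.1848 × 10⁻⁴ s⁻² ≈ 1.18 × 10⁻⁴ s⁻².
A positive N² confirms static stability across the interval.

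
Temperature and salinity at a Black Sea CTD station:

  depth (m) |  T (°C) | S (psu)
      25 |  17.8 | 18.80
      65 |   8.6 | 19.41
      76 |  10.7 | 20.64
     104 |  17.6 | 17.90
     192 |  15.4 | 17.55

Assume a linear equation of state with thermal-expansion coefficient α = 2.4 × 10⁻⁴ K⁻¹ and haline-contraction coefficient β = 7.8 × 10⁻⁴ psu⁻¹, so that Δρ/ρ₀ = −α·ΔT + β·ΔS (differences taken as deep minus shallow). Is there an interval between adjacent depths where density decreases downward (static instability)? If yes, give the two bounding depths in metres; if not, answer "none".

76–104 m

Evaluate Δρ/ρ₀ = −αΔT + βΔS across each adjacent pair:
  25–65 m: −αΔT+βΔS = −(2.4 × 10⁻⁴)(-9.2)+(7.8 × 10⁻⁴)(+0.61) = 2.7 × 10⁻³ → stable
  65–76 m: −αΔT+βΔS = −(2.4 × 10⁻⁴)(+2.1)+(7.8 × 10⁻⁴)(+1.23) = 4.6 × 10⁻⁴ → stable
  76–104 m: −αΔT+βΔS = −(2.4 × 10⁻⁴)(+6.9)+(7.8 × 10⁻⁴)(-2.74) = -3.8 × 10⁻³ → UNSTABLE
  104–192 m: −αΔT+βΔS = −(2.4 × 10⁻⁴)(-2.2)+(7.8 × 10⁻⁴)(-0.35) = 2.6 × 10⁻⁴ → stable
The 76–104 m interval has Δρ < 0: lighter water underlies denser water.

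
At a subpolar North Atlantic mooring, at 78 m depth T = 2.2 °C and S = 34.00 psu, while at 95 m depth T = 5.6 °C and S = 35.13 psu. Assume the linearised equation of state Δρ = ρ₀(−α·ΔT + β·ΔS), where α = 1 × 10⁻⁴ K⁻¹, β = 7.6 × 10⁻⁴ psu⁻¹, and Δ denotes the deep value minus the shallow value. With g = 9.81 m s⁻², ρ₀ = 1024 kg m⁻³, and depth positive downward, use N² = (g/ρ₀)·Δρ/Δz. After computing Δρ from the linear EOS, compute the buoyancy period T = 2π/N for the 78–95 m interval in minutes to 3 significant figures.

ΔT = +3.4 K, ΔS = +1.13 psu (deep − shallow).
Δρ/ρ₀ = −αΔT + βΔS = -3.40 × 10⁻⁴ + 8.588 × 10⁻⁴ = 5.188 × 10⁻⁴, so Δρ ≈ 0.5313 kg m⁻³.
N² = (g/ρ₀)·Δρ/Δz = g·(Δρ/ρ₀)/Δz = 9.81 × 5.188 × 10⁻⁴ / 17 = 2.9938 × 10⁻⁴ s⁻².
N = √(2.9938 × 10⁻⁴) = 0.017303 rad s⁻¹ → T = 2π/N = 363.13 s = 6.0522 min ≈ 6.05 min.

6.05 min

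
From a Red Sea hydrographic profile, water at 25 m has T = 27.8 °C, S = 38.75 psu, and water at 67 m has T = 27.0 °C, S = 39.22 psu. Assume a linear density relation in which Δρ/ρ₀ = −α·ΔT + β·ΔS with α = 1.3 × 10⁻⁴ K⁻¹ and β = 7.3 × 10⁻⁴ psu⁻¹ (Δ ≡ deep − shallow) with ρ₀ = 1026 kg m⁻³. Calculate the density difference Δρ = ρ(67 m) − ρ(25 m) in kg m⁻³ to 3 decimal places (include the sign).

ΔT = -0.8 K, ΔS = +0.47 psu (deep − shallow).
Δρ/ρ₀ = −(1.3 × 10⁻⁴)(-0.8) + (7.3 × 10⁻⁴)(+0.47) = 4.471 × 10⁻⁴.
Δρ = 1026 × (4.471 × 10⁻⁴) = +0.459 kg m⁻³.
Positive Δρ: denser below, stable.

+0.459 kg m⁻³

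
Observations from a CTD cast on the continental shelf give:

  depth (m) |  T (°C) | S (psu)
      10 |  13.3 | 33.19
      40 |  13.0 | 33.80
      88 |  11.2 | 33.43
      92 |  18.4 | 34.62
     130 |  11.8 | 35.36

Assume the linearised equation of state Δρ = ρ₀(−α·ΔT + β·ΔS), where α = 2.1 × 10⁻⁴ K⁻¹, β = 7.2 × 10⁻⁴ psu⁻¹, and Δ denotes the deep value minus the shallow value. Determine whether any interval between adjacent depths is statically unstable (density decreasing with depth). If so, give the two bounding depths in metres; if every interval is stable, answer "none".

Evaluate Δρ/ρ₀ = −αΔT + βΔS across each adjacent pair:
  10–40 m: −αΔT+βΔS = −(2.1 × 10⁻⁴)(-0.3)+(7.2 × 10⁻⁴)(+0.61) = 5.0 × 10⁻⁴ → stable
  40–88 m: −αΔT+βΔS = −(2.1 × 10⁻⁴)(-1.8)+(7.2 × 10⁻⁴)(-0.37) = 1.1 × 10⁻⁴ → stable
  88–92 m: −αΔT+βΔS = −(2.1 × 10⁻⁴)(+7.2)+(7.2 × 10⁻⁴)(+1.19) = -6.6 × 10⁻⁴ → UNSTABLE
  92–130 m: −αΔT+βΔS = −(2.1 × 10⁻⁴)(-6.6)+(7.2 × 10⁻⁴)(+0.74) = 1.9 × 10⁻³ → stable
The 88–92 m interval has Δρ < 0: lighter water underlies denser water.

88–92 m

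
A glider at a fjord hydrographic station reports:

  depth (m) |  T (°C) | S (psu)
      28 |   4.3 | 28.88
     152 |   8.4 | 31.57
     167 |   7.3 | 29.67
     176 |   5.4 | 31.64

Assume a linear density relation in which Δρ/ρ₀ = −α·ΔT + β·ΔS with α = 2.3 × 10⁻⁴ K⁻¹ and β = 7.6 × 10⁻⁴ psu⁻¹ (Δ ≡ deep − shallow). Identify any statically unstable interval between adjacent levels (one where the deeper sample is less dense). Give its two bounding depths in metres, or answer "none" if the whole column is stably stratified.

152–167 m

Evaluate Δρ/ρ₀ = −αΔT + βΔS across each adjacent pair:
  28–152 m: −αΔT+βΔS = −(2.3 × 10⁻⁴)(+4.1)+(7.6 × 10⁻⁴)(+2.69) = 1.1 × 10⁻³ → stable
  152–167 m: −αΔT+βΔS = −(2.3 × 10⁻⁴)(-1.1)+(7.6 × 10⁻⁴)(-1.90) = -1.2 × 10⁻³ → UNSTABLE
  167–176 m: −αΔT+βΔS = −(2.3 × 10⁻⁴)(-1.9)+(7.6 × 10⁻⁴)(+1.97) = 1.9 × 10⁻³ → stable
The 152–167 m interval has Δρ < 0: lighter water underlies denser water.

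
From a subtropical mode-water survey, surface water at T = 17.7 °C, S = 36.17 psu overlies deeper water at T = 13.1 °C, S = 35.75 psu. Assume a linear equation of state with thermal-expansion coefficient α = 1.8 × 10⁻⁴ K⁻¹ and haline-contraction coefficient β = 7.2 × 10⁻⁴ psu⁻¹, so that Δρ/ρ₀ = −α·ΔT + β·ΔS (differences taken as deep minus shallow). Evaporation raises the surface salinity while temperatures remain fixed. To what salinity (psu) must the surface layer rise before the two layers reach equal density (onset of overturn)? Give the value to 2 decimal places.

Neutral buoyancy requires −α(T_deep − T_surf) + β(S_deep − S_surf′) = 0.
S_surf′ = S_deep − (α/β)·ΔT = 35.75 − (1.8 × 10⁻⁴/7.2 × 10⁻⁴)·(-4.6) = 36.9000 psu.
Increase required: 36.9000 − 36.17 = 0.7300 psu.

36.90 psu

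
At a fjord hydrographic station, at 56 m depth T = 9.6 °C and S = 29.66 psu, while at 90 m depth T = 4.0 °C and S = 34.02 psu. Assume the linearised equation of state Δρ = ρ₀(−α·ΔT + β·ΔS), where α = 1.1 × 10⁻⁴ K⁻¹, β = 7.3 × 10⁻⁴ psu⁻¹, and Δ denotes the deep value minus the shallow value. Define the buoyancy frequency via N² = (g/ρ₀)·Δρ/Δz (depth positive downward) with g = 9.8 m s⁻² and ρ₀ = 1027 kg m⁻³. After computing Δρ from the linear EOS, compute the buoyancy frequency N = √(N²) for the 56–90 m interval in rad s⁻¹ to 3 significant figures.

0.0331 rad s⁻¹

ΔT = -5.6 K, ΔS = +4.36 psu (deep − shallow).
Δρ/ρ₀ = −αΔT + βΔS = 6.16 × 10⁻⁴ + 3.1828 × 10⁻³ = 3.7988 × 10⁻³, so Δρ ≈ 3.901 kg m⁻³.
N² = (g/ρ₀)·Δρ/Δz = g·(Δρ/ρ₀)/Δz = 9.8 × 3.7988 × 10⁻³ / 34 = 1.0949 × 10⁻³ s⁻².
N = √(1.0949 × 10⁻³) = 0.033089 rad s⁻¹ ≈ 0.0331 rad s⁻¹.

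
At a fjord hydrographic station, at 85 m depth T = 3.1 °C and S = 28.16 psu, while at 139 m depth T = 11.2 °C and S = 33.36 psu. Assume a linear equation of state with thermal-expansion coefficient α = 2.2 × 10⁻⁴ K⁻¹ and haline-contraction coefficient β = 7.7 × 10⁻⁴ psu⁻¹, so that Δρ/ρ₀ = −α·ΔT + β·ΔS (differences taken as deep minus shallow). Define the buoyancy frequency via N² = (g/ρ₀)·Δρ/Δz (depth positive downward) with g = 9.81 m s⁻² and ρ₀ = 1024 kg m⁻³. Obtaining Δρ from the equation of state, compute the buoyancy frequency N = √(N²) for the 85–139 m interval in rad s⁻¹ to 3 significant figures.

0.0201 rad s⁻¹

ΔT = +8.1 K, ΔS = +5.20 psu (deep − shallow).
Δρ/ρ₀ = −αΔT + βΔS = -1.782 × 10⁻³ + 4.004 × 10⁻³ = 2.222 × 10⁻³, so Δρ ≈ 2.275 kg m⁻³.
N² = (g/ρ₀)·Δρ/Δz = g·(Δρ/ρ₀)/Δz = 9.81 × 2.222 × 10⁻³ / 54 = 4.0366 × 10⁻⁴ s⁻².
N = √(4.0366 × 10⁻⁴) = 0.020091 rad s⁻¹ ≈ 0.0201 rad s⁻¹.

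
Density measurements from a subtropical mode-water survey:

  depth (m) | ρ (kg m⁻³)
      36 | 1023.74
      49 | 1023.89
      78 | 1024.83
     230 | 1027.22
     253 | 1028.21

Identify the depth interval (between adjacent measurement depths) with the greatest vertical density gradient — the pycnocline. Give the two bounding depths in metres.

230–253 m

Compute the density gradient over each adjacent pair:
  36–49 m: Δρ/Δz = 0.15/13 = 0.012 kg m⁻⁴
  49–78 m: Δρ/Δz = 0.94/29 = 0.032 kg m⁻⁴
  78–230 m: Δρ/Δz = 2.39/152 = 0.016 kg m⁻⁴
  230–253 m: Δρ/Δz = 0.99/23 = 0.043 kg m⁻⁴
The largest gradient is in the 230–253 m interval — the pycnocline.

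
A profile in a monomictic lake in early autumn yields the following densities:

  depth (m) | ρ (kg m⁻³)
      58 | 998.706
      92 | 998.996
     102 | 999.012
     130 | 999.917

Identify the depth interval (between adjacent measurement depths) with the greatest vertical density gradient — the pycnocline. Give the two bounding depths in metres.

102–130 m

Compute the density gradient over each adjacent pair:
  58–92 m: Δρ/Δz = 0.290/34 = 8.5 × 10⁻³ kg m⁻⁴
  92–102 m: Δρ/Δz = 0.016/10 = 1.6 × 10⁻³ kg m⁻⁴
  102–130 m: Δρ/Δz = 0.905/28 = 0.032 kg m⁻⁴
The largest gradient is in the 102–130 m interval — the pycnocline.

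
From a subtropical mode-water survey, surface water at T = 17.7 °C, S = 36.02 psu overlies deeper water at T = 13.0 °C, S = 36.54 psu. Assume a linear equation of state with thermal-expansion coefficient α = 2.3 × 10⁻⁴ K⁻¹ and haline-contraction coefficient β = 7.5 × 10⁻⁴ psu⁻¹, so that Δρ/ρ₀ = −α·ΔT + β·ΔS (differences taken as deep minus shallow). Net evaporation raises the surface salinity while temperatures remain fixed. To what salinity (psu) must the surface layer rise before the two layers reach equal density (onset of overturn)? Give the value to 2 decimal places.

Neutral buoyancy requires −α(T_deep − T_surf) + β(S_deep − S_surf′) = 0.
S_surf′ = S_deep − (α/β)·ΔT = 36.54 − (2.3 × 10⁻⁴/7.5 × 10⁻⁴)·(-4.7) = 37.9813 psu.
Increase required: 37.9813 − 36.02 = 1.9613 psu.

37.98 psu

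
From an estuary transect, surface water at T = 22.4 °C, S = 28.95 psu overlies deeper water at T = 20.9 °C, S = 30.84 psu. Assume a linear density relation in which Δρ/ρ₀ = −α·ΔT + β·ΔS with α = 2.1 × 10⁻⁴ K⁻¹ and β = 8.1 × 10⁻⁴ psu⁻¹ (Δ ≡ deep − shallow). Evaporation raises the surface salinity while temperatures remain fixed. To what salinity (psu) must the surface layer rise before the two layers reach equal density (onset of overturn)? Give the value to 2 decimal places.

Neutral buoyancy requires −α(T_deep − T_surf) + β(S_deep − S_surf′) = 0.
S_surf′ = S_deep − (α/β)·ΔT = 30.84 − (2.1 × 10⁻⁴/8.1 × 10⁻⁴)·(-1.5) = 31.2289 psu.
Increase required: 31.2289 − 28.95 = 2.2789 psu.

31.23 psu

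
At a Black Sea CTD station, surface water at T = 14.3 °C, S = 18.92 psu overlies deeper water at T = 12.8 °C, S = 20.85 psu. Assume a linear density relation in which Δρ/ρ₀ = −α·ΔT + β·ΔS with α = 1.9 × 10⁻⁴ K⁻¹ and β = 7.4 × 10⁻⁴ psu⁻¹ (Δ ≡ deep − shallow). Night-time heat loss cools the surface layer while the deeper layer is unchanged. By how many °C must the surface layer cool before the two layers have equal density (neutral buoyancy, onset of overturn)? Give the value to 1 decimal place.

Neutral buoyancy requires Δρ = 0, i.e. −α(T_deep − T_surf′) + β(S_deep − S_surf) = 0.
T_surf′ = T_deep − (β/α)·ΔS = 12.8 − (7.4 × 10⁻⁴/1.9 × 10⁻⁴)·(+1.93) = 5.283 °C.
Cooling required: 14.3 − (5.283) = 9.017 °C.

9.0 °C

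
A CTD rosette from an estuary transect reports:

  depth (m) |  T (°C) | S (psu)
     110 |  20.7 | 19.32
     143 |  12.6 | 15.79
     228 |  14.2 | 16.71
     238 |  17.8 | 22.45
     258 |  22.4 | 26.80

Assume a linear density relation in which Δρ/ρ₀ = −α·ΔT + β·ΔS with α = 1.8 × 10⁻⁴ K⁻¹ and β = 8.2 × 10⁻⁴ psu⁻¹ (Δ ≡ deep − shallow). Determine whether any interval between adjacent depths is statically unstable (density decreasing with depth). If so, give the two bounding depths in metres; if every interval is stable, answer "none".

110–143 m

Evaluate Δρ/ρ₀ = −αΔT + βΔS across each adjacent pair:
  110–143 m: −αΔT+βΔS = −(1.8 × 10⁻⁴)(-8.1)+(8.2 × 10⁻⁴)(-3.53) = -1.4 × 10⁻³ → UNSTABLE
  143–228 m: −αΔT+βΔS = −(1.8 × 10⁻⁴)(+1.6)+(8.2 × 10⁻⁴)(+0.92) = 4.7 × 10⁻⁴ → stable
  228–238 m: −αΔT+βΔS = −(1.8 × 10⁻⁴)(+3.6)+(8.2 × 10⁻⁴)(+5.74) = 4.1 × 10⁻³ → stable
  238–258 m: −αΔT+βΔS = −(1.8 × 10⁻⁴)(+4.6)+(8.2 × 10⁻⁴)(+4.35) = 2.7 × 10⁻³ → stable
The 110–143 m interval has Δρ < 0: lighter water underlies denser water.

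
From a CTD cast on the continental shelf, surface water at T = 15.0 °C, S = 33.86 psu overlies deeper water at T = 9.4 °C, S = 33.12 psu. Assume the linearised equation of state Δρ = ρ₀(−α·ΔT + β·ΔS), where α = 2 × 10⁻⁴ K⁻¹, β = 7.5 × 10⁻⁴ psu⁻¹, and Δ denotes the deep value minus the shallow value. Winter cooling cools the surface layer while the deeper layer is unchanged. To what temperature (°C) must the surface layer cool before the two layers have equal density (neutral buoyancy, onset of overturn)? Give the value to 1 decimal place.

12.2 °C

Neutral buoyancy requires Δρ = 0, i.e. −α(T_deep − T_surf′) + β(S_deep − S_surf) = 0.
T_surf′ = T_deep − (β/α)·ΔS = 9.4 − (7.5 × 10⁻⁴/2 × 10⁻⁴)·(-0.74) = 12.175 °C.
Cooling required: 15.0 − (12.175) = 2.825 °C.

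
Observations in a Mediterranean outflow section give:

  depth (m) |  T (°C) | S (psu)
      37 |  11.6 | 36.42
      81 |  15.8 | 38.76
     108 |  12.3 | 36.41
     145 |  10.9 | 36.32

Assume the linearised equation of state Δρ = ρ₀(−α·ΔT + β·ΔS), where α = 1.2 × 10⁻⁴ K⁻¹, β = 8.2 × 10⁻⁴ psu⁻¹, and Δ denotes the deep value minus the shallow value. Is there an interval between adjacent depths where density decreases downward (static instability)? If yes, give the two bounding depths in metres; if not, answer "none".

81–108 m

Evaluate Δρ/ρ₀ = −αΔT + βΔS across each adjacent pair:
  37–81 m: −αΔT+βΔS = −(1.2 × 10⁻⁴)(+4.2)+(8.2 × 10⁻⁴)(+2.34) = 1.4 × 10⁻³ → stable
  81–108 m: −αΔT+βΔS = −(1.2 × 10⁻⁴)(-3.5)+(8.2 × 10⁻⁴)(-2.35) = -1.5 × 10⁻³ → UNSTABLE
  108–145 m: −αΔT+βΔS = −(1.2 × 10⁻⁴)(-1.4)+(8.2 × 10⁻⁴)(-0.09) = 9.4 × 10⁻⁵ → stable
The 81–108 m interval has Δρ < 0: lighter water underlies denser water.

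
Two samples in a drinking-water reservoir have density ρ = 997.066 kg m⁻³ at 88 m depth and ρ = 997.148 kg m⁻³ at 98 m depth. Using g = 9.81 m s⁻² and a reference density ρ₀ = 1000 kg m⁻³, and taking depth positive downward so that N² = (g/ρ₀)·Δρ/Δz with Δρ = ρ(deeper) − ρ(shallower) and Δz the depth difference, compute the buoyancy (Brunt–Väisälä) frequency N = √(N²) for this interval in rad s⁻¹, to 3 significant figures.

Δρ = 997.148 − 997.066 = 0.082 kg m⁻³ over Δz = 98 − 88 = 10 m.
N² = (9.81/1000) × (0.082/10) = 8.0442 × 10⁻⁵ s⁻².
N = √(8.0442 × 10⁻⁵) = 8.9689 × 10⁻³ rad s⁻¹ ≈ 8.97 × 10⁻³ rad s⁻¹.

8.97 × 10⁻³ rad s⁻¹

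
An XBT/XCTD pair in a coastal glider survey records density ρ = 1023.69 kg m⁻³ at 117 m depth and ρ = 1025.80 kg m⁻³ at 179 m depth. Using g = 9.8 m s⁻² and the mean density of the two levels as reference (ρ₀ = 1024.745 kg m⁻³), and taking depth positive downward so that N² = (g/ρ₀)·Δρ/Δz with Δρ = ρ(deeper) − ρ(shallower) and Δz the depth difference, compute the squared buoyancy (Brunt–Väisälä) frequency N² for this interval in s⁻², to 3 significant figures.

3.25 × 10⁻⁴ s⁻²

Δρ = 1025.80 − 1023.69 = 2.11 kg m⁻³ over Δz = 179 − 117 = 62 m.
N² = (9.8/1024.745) × (2.11/62) = 3.2546 × 10⁻⁴ s⁻² ≈ 3.25 × 10⁻⁴ s⁻².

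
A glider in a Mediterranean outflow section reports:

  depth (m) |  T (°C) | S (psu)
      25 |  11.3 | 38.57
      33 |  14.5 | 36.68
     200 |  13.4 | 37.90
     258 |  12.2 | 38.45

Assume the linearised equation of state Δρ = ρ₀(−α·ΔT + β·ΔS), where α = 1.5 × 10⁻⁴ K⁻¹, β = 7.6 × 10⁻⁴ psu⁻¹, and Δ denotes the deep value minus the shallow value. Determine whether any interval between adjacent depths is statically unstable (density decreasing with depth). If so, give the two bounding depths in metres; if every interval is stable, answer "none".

Evaluate Δρ/ρ₀ = −αΔT + βΔS across each adjacent pair:
  25–33 m: −αΔT+βΔS = −(1.5 × 10⁻⁴)(+3.2)+(7.6 × 10⁻⁴)(-1.89) = -1.9 × 10⁻³ → UNSTABLE
  33–200 m: −αΔT+βΔS = −(1.5 × 10⁻⁴)(-1.1)+(7.6 × 10⁻⁴)(+1.22) = 1.1 × 10⁻³ → stable
  200–258 m: −αΔT+βΔS = −(1.5 × 10⁻⁴)(-1.2)+(7.6 × 10⁻⁴)(+0.55) = 6.0 × 10⁻⁴ → stable
The 25–33 m interval has Δρ < 0: lighter water underlies denser water.

25–33 m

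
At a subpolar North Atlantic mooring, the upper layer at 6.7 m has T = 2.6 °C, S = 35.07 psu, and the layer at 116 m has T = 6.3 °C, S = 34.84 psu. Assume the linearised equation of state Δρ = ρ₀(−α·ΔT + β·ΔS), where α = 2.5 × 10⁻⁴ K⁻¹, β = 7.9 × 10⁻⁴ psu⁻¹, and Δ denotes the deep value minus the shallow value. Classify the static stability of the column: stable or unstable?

ΔT = 6.3 − 2.6 = +3.7 K and ΔS = 34.84 − 35.07 = -0.23 psu (deep − shallow).
−αΔT = -9.25 × 10⁻⁴; βΔS = -1.817 × 10⁻⁴; sum Δρ/ρ₀ = -1.1067 × 10⁻³.
Δρ/ρ₀ < 0, so Δρ < 0: deeper water is lighter → statically unstable; the column would overturn.

unstable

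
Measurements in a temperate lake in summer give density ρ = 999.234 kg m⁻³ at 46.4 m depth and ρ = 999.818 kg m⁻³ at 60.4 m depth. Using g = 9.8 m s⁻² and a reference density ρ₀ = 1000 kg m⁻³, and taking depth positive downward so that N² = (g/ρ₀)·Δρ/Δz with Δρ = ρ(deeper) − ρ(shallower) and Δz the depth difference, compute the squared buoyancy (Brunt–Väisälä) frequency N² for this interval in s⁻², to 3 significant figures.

Δρ = 999.818 − 999.234 = 0.584 kg m⁻³ over Δz = 60.4 − 46.4 = 14 m.
N² = (9.8/1000) × (0.584/14) = 4.0880 × 10⁻⁴ s⁻² ≈ 4.09 × 10⁻⁴ s⁻².

4.09 × 10⁻⁴ s⁻²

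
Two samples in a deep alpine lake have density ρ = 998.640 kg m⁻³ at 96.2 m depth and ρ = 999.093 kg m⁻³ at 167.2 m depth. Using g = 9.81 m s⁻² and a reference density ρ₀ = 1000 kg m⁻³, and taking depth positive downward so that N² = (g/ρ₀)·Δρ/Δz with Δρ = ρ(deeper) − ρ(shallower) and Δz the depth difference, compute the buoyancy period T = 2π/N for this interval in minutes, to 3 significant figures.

13.2 min

Δρ = 999.093 − 998.640 = 0.453 kg m⁻³ over Δz = 167.2 − 96.2 = 71 m.
N² = (9.81/1000) × (0.453/71) = 6.2591 × 10⁻⁵ s⁻².
N = √(6.2591 × 10⁻⁵) = 7.9114 × 10⁻³ rad s⁻¹, so T = 2π/N = 794.19 s = 13.237 min ≈ 13.2 min.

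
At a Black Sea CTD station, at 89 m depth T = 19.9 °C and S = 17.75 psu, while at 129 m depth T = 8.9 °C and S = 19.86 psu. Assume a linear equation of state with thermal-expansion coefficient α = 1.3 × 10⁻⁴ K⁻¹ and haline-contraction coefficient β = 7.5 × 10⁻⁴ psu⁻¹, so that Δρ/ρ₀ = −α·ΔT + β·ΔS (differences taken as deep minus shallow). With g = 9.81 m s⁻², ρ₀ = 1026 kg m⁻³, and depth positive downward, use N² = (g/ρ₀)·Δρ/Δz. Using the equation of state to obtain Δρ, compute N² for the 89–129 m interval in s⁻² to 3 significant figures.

ΔT = -11.0 K, ΔS = +2.11 psu (deep − shallow).
Δρ/ρ₀ = −αΔT + βΔS = 1.43 × 10⁻³ + 1.5825 × 10⁻³ = 3.0125 × 10⁻³, so Δρ ≈ 3.091 kg m⁻³.
N² = (g/ρ₀)·Δρ/Δz = g·(Δρ/ρ₀)/Δz = 9.81 × 3.0125 × 10⁻³ / 40 = 7.3882 × 10⁻⁴ s⁻² ≈ 7.39 × 10⁻⁴ s⁻².

7.39 × 10⁻⁴ s⁻²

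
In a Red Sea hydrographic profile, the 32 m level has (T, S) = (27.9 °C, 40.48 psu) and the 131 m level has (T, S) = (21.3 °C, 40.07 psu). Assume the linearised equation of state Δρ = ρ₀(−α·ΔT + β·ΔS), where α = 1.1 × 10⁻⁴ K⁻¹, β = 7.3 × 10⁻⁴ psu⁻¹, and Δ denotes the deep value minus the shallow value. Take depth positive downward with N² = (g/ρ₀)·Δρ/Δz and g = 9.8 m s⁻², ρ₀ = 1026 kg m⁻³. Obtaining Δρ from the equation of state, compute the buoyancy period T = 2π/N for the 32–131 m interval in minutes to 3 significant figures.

ΔT = -6.6 K, ΔS = -0.41 psu (deep − shallow).
Δρ/ρ₀ = −αΔT + βΔS = 7.26 × 10⁻⁴ − 2.993 × 10⁻⁴ = 4.267 × 10⁻⁴, so Δρ ≈ 0.4378 kg m⁻³.
N² = (g/ρ₀)·Δρ/Δz = g·(Δρ/ρ₀)/Δz = 9.8 × 4.267 × 10⁻⁴ / 99 = 4.2239 × 10⁻⁵ s⁻².
N = √(4.2239 × 10⁻⁵) = 6.4992 × 10⁻³ rad s⁻¹ → T = 2π/N = 966.76 s = 16.113 min ≈ 16.1 min.

16.1 min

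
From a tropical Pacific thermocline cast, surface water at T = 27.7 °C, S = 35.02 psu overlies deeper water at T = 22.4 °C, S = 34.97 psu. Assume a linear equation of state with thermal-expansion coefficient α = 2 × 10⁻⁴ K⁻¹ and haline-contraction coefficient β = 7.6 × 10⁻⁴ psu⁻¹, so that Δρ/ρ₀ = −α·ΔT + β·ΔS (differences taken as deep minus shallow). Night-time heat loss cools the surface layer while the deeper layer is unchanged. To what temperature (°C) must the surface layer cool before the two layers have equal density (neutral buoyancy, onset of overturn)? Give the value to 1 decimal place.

22.6 °C

Neutral buoyancy requires Δρ = 0, i.e. −α(T_deep − T_surf′) + β(S_deep − S_surf) = 0.
T_surf′ = T_deep − (β/α)·ΔS = 22.4 − (7.6 × 10⁻⁴/2 × 10⁻⁴)·(-0.05) = 22.590 °C.
Cooling required: 27.7 − (22.590) = 5.110 °C.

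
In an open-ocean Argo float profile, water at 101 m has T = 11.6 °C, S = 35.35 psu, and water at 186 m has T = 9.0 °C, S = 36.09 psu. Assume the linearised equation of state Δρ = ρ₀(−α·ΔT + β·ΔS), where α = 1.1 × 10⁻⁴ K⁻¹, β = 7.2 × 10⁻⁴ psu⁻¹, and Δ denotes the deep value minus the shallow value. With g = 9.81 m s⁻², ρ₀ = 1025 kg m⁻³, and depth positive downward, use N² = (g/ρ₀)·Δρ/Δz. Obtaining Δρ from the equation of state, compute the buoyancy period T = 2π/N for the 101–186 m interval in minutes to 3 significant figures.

10.8 min

ΔT = -2.6 K, ΔS = +0.74 psu (deep − shallow).
Δρ/ρ₀ = −αΔT + βΔS = 2.86 × 10⁻⁴ + 5.328 × 10⁻⁴ = 8.188 × 10⁻⁴, so Δρ ≈ 0.8393 kg m⁻³.
N² = (g/ρ₀)·Δρ/Δz = g·(Δρ/ρ₀)/Δz = 9.81 × 8.188 × 10⁻⁴ / 85 = 9.4499 × 10⁻⁵ s⁻².
N = √(9.4499 × 10⁻⁵) = 9.7211 × 10⁻³ rad s⁻¹ → T = 2π/N = 646.35 s = 10.773 min ≈ 10.8 min.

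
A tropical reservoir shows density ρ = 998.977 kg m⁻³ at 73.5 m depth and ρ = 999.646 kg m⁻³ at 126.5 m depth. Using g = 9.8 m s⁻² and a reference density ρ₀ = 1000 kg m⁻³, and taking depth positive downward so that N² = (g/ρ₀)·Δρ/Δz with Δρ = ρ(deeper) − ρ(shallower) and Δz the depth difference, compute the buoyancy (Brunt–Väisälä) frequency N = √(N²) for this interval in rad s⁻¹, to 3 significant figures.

Δρ = 999.646 − 998.977 = 0.669 kg m⁻³ over Δz = 126.5 − 73.5 = 53 m.
N² = (9.8/1000) × (0.669/53) = 1.2370 × 10⁻⁴ s⁻².
N = √(1.2370 × 10⁻⁴) = 0.011122 rad s⁻¹ ≈ 0.0111 rad s⁻¹.

0.0111 rad s⁻¹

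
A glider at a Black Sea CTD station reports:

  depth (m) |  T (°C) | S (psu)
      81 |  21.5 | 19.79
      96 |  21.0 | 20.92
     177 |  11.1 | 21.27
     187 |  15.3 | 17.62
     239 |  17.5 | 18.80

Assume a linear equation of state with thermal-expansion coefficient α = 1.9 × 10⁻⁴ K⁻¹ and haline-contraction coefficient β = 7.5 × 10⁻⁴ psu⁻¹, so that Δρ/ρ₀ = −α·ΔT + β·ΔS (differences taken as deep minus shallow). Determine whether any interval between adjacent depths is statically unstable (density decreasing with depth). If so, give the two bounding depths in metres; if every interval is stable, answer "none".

177–187 m

Evaluate Δρ/ρ₀ = −αΔT + βΔS across each adjacent pair:
  81–96 m: −αΔT+βΔS = −(1.9 × 10⁻⁴)(-0.5)+(7.5 × 10⁻⁴)(+1.13) = 9.4 × 10⁻⁴ → stable
  96–177 m: −αΔT+βΔS = −(1.9 × 10⁻⁴)(-9.9)+(7.5 × 10⁻⁴)(+0.35) = 2.1 × 10⁻³ → stable
  177–187 m: −αΔT+βΔS = −(1.9 × 10⁻⁴)(+4.2)+(7.5 × 10⁻⁴)(-3.65) = -3.5 × 10⁻³ → UNSTABLE
  187–239 m: −αΔT+βΔS = −(1.9 × 10⁻⁴)(+2.2)+(7.5 × 10⁻⁴)(+1.18) = 4.7 × 10⁻⁴ → stable
The 177–187 m interval has Δρ < 0: lighter water underlies denser water.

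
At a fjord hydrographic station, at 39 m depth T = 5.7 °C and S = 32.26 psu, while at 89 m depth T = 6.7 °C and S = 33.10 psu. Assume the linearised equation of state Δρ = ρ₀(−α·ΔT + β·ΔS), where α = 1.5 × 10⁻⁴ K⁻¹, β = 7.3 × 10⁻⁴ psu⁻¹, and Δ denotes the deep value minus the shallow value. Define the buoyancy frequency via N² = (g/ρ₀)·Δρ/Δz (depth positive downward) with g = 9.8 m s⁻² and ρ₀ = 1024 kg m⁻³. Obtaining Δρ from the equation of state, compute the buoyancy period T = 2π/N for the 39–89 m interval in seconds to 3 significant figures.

659 s

ΔT = +1.0 K, ΔS = +0.84 psu (deep − shallow).
Δρ/ρ₀ = −αΔT + βΔS = -1.50 × 10⁻⁴ + 6.132 × 10⁻⁴ = 4.632 × 10⁻⁴, so Δρ ≈ 0.4743 kg m⁻³.
N² = (g/ρ₀)·Δρ/Δz = g·(Δρ/ρ₀)/Δz = 9.8 × 4.632 × 10⁻⁴ / 50 = 9.0787 × 10⁻⁵ s⁻².
N = √(9.0787 × 10⁻⁵) = 9.5282 × 10⁻³ rad s⁻¹ → T = 2π/N = 659.43 s ≈ 659 s.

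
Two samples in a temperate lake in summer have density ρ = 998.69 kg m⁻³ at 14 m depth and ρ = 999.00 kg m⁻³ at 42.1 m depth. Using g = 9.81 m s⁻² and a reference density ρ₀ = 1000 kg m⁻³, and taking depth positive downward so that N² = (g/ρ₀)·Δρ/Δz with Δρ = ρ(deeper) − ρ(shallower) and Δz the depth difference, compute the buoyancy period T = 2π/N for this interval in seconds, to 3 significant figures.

604 s

Δρ = 999.00 − 998.69 = 0.31 kg m⁻³ over Δz = 42.1 − 14 = 28.1 m.
N² = (9.81/1000) × (0.31/28.1) = 1.0822 × 10⁻⁴ s⁻².
N = √(1.0822 × 10⁻⁴) = 0.010403 rad s⁻¹, so T = 2π/N = 603.98 s ≈ 604 s.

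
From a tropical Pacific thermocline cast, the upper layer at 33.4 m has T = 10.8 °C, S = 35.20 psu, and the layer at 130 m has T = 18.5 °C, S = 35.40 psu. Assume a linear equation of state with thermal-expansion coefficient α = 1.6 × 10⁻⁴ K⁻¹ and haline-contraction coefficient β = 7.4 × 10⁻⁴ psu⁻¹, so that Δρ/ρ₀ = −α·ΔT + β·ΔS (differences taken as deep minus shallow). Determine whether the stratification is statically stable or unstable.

ΔT = 18.5 − 10.8 = +7.7 K and ΔS = 35.40 − 35.20 = +0.20 psu (deep − shallow).
−αΔT = -1.232 × 10⁻³; βΔS = 1.48 × 10⁻⁴; sum Δρ/ρ₀ = -1.084 × 10⁻³.
Δρ/ρ₀ < 0, so Δρ < 0: deeper water is lighter → statically unstable; the column would overturn.

unstable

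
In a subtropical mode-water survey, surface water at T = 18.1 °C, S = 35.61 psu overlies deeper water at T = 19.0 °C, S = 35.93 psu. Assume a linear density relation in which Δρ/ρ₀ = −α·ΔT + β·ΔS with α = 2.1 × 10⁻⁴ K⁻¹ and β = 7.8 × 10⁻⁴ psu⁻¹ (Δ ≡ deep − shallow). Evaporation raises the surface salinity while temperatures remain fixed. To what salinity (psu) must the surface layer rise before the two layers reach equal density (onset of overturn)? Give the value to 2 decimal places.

35.69 psu

Neutral buoyancy requires −α(T_deep − T_surf) + β(S_deep − S_surf′) = 0.
S_surf′ = S_deep − (α/β)·ΔT = 35.93 − (2.1 × 10⁻⁴/7.8 × 10⁻⁴)·(+0.9) = 35.6877 psu.
Increase required: 35.6877 − 35.61 = 0.0777 psu.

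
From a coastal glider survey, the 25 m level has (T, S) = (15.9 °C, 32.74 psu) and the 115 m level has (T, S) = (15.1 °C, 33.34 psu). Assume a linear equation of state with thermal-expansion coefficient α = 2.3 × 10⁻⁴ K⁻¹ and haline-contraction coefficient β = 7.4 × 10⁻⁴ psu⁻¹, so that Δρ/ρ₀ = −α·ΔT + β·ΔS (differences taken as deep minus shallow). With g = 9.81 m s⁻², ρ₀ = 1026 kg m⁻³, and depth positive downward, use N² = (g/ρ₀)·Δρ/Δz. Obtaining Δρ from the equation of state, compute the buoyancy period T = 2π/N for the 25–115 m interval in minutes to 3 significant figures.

ΔT = -0.8 K, ΔS = +0.60 psu (deep − shallow).
Δρ/ρ₀ = −αΔT + βΔS = 1.84 × 10⁻⁴ + 4.44 × 10⁻⁴ = 6.28 × 10⁻⁴, so Δρ ≈ 0.6443 kg m⁻³.
N² = (g/ρ₀)·Δρ/Δz = g·(Δρ/ρ₀)/Δz = 9.81 × 6.28 × 10⁻⁴ / 90 = 6.8452 × 10⁻⁵ s⁻².
N = √(6.8452 × 10⁻⁵) = 8.2736 × 10⁻³ rad s⁻¹ → T = 2π/N = 759.43 s = 12.657 min ≈ 12.7 min.

12.7 min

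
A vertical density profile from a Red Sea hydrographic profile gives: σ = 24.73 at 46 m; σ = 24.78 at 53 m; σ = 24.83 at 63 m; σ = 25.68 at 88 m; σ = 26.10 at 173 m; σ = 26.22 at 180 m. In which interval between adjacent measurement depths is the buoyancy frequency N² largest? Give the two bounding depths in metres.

Compute the density gradient over each adjacent pair:
  46–53 m: Δρ/Δz = 0.05/7 = 7.1 × 10⁻³ kg m⁻⁴
  53–63 m: Δρ/Δz = 0.05/10 = 5.0 × 10⁻³ kg m⁻⁴
  63–88 m: Δρ/Δz = 0.85/25 = 0.034 kg m⁻⁴
  88–173 m: Δρ/Δz = 0.42/85 = 4.9 × 10⁻³ kg m⁻⁴
  173–180 m: Δρ/Δz = 0.12/7 = 0.017 kg m⁻⁴
The largest gradient is in the 63–88 m interval — the pycnocline.

63–88 m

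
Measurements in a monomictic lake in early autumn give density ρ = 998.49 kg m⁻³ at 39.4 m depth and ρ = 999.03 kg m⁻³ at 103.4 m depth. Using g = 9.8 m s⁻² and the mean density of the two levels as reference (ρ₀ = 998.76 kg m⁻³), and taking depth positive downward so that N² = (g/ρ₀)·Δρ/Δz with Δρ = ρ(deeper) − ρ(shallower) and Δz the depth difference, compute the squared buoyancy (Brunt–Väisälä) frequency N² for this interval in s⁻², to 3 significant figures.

Δρ = 999.03 − 998.49 = 0.54 kg m⁻³ over Δz = 103.4 − 39.4 = 64 m.
N² = (9.8/998.76) × (0.54/64) = 8.2790 × 10⁻⁵ s⁻² ≈ 8.28 × 10⁻⁵ s⁻².

8.28 × 10⁻⁵ s⁻²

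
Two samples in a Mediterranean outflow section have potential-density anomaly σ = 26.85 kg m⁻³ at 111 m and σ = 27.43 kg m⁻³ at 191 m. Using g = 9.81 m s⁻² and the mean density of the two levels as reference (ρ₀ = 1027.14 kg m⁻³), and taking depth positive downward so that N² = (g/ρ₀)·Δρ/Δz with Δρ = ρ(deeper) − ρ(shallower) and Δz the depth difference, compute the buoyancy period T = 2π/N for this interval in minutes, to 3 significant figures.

Δρ = 1027.43 − 1026.85 = 0.58 kg m⁻³ over Δz = 191 − 111 = 80 m.
N² = (9.81/1027.14) × (0.58/80) = 6.9243 × 10⁻⁵ s⁻².
N = √(6.9243 × 10⁻⁵) = 8.3212 × 10⁻³ rad s⁻¹, so T = 2π/N = 755.08 s = 12.585 min ≈ 12.6 min.

12.6 min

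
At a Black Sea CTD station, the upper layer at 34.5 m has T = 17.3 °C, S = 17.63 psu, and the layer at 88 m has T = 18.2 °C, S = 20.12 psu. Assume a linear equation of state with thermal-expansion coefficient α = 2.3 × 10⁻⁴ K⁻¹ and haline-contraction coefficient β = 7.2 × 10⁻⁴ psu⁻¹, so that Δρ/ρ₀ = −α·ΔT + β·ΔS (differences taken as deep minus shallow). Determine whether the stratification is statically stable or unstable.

stable

ΔT = 18.2 − 17.3 = +0.9 K and ΔS = 20.12 − 17.63 = +2.49 psu (deep − shallow).
−αΔT = -2.07 × 10⁻⁴; βΔS = 1.7928 × 10⁻³; sum Δρ/ρ₀ = 1.5858 × 10⁻³.
Δρ/ρ₀ > 0, so Δρ > 0: deeper water is denser → statically stable.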